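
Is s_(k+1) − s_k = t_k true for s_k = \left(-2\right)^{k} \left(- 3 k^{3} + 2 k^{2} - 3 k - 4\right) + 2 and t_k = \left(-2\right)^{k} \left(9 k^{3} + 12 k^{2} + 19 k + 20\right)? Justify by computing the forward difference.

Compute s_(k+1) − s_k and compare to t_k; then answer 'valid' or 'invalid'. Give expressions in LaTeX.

s_(k+1) = 2*(-2)**k*(3*k + 3*(k + 1)**3 - 2*(k + 1)**2 + 7) + 2
s_(k+1) − s_k = (-2)**k*(9*k**3 + 12*k**2 + 19*k + 20)
(s_(k+1) − s_k) − t_k = 0

valid (s_(k+1) − s_k reduces to t_k)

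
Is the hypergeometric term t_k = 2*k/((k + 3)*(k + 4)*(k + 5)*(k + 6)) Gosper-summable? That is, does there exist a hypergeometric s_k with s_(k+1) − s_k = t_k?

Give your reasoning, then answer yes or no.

r(k) = (k + 1)*(k + 3)/(k*(k + 7)) after simplifying.
Factor: A=k + 3; B=k + 7; C=k.
Set up (k + 3)·f(k+1) − (k + 6)·f(k) − (k) = 0.
Bound: deg f ≤ 3.
Coefficient equations give f(k) = k*(k - 1)*(k + 13)/120.
R(k) = B(k−1)·f(k)/C(k) = (k - 1)*(k + 6)*(k + 13)/120; s_k = R·t_k = k*(k**2 + 12*k - 13)/(60*(k + 3)*(k + 4)*(k + 5)).
Δs = 2*k/(k**4 + 18*k**3 + 119*k**2 + 342*k + 360), as required.

Yes. s_k = k*(k**2 + 12*k - 13)/(60*(k + 3)*(k + 4)*(k + 5)).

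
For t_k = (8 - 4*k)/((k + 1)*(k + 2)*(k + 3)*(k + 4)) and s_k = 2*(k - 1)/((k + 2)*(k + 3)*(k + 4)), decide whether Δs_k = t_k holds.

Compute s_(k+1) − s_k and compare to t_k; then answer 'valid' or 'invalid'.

s_(k+1) = 2*k/((k + 3)*(k + 4)*(k + 5))
s_(k+1) − s_k = 2*(5 - 2*k)/(k**4 + 14*k**3 + 71*k**2 + 154*k + 120)
(s_(k+1) − s_k) − t_k = 6*(3*k - 5)/(k**5 + 15*k**4 + 85*k**3 + 225*k**2 + 274*k + 120)

Invalid: residual 6*(3*k - 5)/(k**5 + 15*k**4 + 85*k**3 + 225*k**2 + 274*k + 120) ≠ 0.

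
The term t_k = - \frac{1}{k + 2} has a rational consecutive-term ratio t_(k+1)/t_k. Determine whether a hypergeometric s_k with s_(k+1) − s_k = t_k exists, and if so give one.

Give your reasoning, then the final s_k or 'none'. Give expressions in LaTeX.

The ratio is (k + 2)/(k + 3).
Take A(k)=k + 2, B(k)=k + 3, C(k)=1.
f must satisfy (k + 2)·f(k+1) − (k + 2)·f(k) = 1.
d = 0 from the (1,1,0) case.
Put f(k) = c0: A·f(k+1) − B(k−1)·f(k) − C = -1; need -1 = 0 — inconsistent ⇒ no f, not summable.

not Gosper-summable; s_k does not exist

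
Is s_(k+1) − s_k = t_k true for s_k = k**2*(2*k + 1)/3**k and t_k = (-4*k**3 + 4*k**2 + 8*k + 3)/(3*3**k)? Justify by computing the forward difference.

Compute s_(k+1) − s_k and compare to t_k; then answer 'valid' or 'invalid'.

s_(k+1) = (k + 1)**2*(2*k + 3)/(3*3**k)
s_(k+1) − s_k = (-4*k**3 + 4*k**2 + 8*k + 3)/(3*3**k)
(s_(k+1) − s_k) − t_k = 0

valid (s_(k+1) − s_k reduces to t_k)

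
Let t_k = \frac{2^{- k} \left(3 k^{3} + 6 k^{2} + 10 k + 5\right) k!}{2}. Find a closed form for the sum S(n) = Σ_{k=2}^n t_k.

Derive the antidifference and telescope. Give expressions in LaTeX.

S(n) = 2^{- n - 1} \left(- 19 \cdot 2^{n} + 3 n^{3} n! + 12 n^{2} n! + 16 n n! + 7 n!\right)

r(k) = (3*k**4 + 18*k**3 + 46*k**2 + 55*k + 24)/(2*(3*k**3 + 6*k**2 + 10*k + 5)) after simplifying.
A = k/2 + 1/2, B = 1, C = k**3 + 2*k**2 + 10*k/3 + 5/3.
Need (k/2 + 1/2)·f(k+1) − (1)·f(k) = k**3 + 2*k**2 + 10*k/3 + 5/3.
From deg A=1, deg B=0, deg C=3: d=2.
Coefficient equations give f(k) = 2*(3*k**2 + 3*k + 1)/3.
Then R = B(k−1)f/C = 2*(3*k**2 + 3*k + 1)/(3*k**3 + 6*k**2 + 10*k + 5), so s_k = R(k)·t_k = (3*k**2 + 3*k + 1)*factorial(k)/2**k.
Δs = (3*k**3 + 6*k**2 + 10*k + 5)*factorial(k)/(2*2**k), as required.
Evaluate: s_(n+1) = 2**(-n - 1)*(3*n**2 + 9*n + 7)*factorial(n + 1); subtract s_(2) = 19/2 ⇒ S(n) = 2**(-n - 1)*(-19*2**n + 3*n**3*factorial(n) + 12*n**2*factorial(n) + 16*n*factorial(n) + 7*factorial(n)).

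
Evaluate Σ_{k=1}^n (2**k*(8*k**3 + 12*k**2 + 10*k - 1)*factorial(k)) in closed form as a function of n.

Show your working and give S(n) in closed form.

S(n) = 8*2**n*n**3*factorial(n) + 16*2**n*n**2*factorial(n) + 6*2**n*n*factorial(n) - 2*2**n*factorial(n) + 2

Compute t_(k+1)/t_k: get 2*(8*k**4 + 44*k**3 + 94*k**2 + 87*k + 29)/(8*k**3 + 12*k**2 + 10*k - 1).
So A=2*k + 2 and B=1, with C=k**3 + 3*k**2/2 + 5*k/4 - 1/8.
Key eq: (2*k + 2)·f(k+1) = (1)·f(k) + (k**3 + 3*k**2/2 + 5*k/4 - 1/8).
d = 2 from the (1,0,3) case.
Coefficient equations give f(k) = (4*k**2 - 4*k - 1)/8.
Certificate R = B(k−1)f/C = (4*k**2 - 4*k - 1)/(8*k**3 + 12*k**2 + 10*k - 1) gives s_k = 2**k*(4*k**2 - 4*k - 1)*factorial(k).
Verify: 2**k*(8*k**3 + 12*k**2 + 10*k - 1)*factorial(k) matches t_k.
Telescope: S(n) = s_(n+1) − s_(1) = 2**(n + 1)*(4*n**2 + 4*n - 1)*factorial(n + 1) − (-2) = 8*2**n*n**3*factorial(n) + 16*2**n*n**2*factorial(n) + 6*2**n*n*factorial(n) - 2*2**n*factorial(n) + 2.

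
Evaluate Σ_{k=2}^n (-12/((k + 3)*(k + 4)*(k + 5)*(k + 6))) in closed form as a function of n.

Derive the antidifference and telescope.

t_(k+1)/t_k = (k + 3)/(k + 7).
So A=k + 3 and B=k + 7, with C=1.
Need (k + 3)·f(k+1) − (k + 6)·f(k) = 1.
Degrees (1,1,0) ⇒ d ≤ 3.
A polynomial solution: f(k) = k*(k**2 + 12*k + 47)/180.
Then R = B(k−1)f/C = k*(k + 6)*(k**2 + 12*k + 47)/180, so s_k = R(k)·t_k = k*(-k**2 - 12*k - 47)/(15*(k + 3)*(k + 4)*(k + 5)).
Δs = -12/(k**4 + 18*k**3 + 119*k**2 + 342*k + 360), as required.
s_(n+1) = (-n**3 - 15*n**2 - 74*n - 60)/(15*(n**3 + 15*n**2 + 74*n + 120)) and s_(2) = -1/21, so S(n) = 2*(-n**3 - 15*n**2 - 74*n + 90)/(105*(n**3 + 15*n**2 + 74*n + 120)).

S(n) = 2*(-n**3 - 15*n**2 - 74*n + 90)/(105*(n**3 + 15*n**2 + 74*n + 120))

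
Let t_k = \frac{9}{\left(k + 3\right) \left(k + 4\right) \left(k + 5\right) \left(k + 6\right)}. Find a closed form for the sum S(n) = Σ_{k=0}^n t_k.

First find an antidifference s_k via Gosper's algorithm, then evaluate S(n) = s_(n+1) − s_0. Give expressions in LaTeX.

S(n) = \frac{n^{3} + 15 n^{2} + 74 n + 60}{20 \left(n^{3} + 15 n^{2} + 74 n + 120\right)}

Ratio r(k) = (k + 3)/(k + 7).
Take A(k)=k + 3, B(k)=k + 7, C(k)=1.
Solve (k + 3)·f(k+1) − (k + 6)·f(k) = 1.
d = 3 from the (1,1,0) case.
A polynomial solution: f(k) = k*(k**2 + 12*k + 47)/180.
So s_k = (B(k−1)f/C)·t_k = (k*(k + 6)*(k**2 + 12*k + 47)/180)·t_k = k*(k**2 + 12*k + 47)/(20*(k + 3)*(k + 4)*(k + 5)).
Check: Δs_k = 9/(k**4 + 18*k**3 + 119*k**2 + 342*k + 360). ✓
Σ_(k=0)^n t_k = s_(n+1) − s_(0) = ((n**3 + 15*n**2 + 74*n + 60)/(20*(n**3 + 15*n**2 + 74*n + 120))) − (0), i.e. (n**3 + 15*n**2 + 74*n + 60)/(20*(n**3 + 15*n**2 + 74*n + 120)).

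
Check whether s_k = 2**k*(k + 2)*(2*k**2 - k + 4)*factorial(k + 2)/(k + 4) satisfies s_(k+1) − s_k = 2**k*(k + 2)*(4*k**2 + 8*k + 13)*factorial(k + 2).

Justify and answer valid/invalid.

s_(k+1) = 2**(k + 1)*(k + 3)*(2*k**2 + 3*k + 5)*factorial(k + 3)/(k + 5)
s_(k+1) − s_k = 2**k*(4*k**5 + 44*k**4 + 189*k**3 + 425*k**2 + 528*k + 320)*factorial(k + 2)/((k + 4)*(k + 5))
(s_(k+1) − s_k) − t_k = -2**(k + 1)*(4*k**4 + 32*k**3 + 91*k**2 + 143*k + 100)*factorial(k + 2)/((k + 4)*(k + 5))

Invalid: residual -2**(k + 1)*(4*k**4 + 32*k**3 + 91*k**2 + 143*k + 100)*factorial(k + 2)/((k + 4)*(k + 5)) ≠ 0.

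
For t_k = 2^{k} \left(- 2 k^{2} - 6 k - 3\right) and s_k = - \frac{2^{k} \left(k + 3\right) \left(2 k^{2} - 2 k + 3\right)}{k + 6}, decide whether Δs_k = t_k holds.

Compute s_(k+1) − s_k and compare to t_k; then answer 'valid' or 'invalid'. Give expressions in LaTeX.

s_(k+1) = -2**(k + 1)*(k + 4)*(-2*k + 2*(k + 1)**2 + 1)/(k + 7)
s_(k+1) − s_k = 2**k*(-2*k**4 - 26*k**3 - 117*k**2 - 168*k - 81)/(k**2 + 13*k + 42)
(s_(k+1) − s_k) − t_k = 2**k*(6*k**3 + 48*k**2 + 123*k + 45)/(k**2 + 13*k + 42)

Invalid: residual \frac{2^{k} \left(6 k^{3} + 48 k^{2} + 123 k + 45\right)}{k^{2} + 13 k + 42} ≠ 0.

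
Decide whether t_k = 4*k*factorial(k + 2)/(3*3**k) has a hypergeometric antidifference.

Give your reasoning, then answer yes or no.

t_(k+1)/t_k = (k + 1)*(k + 3)/(3*k).
A = k/3 + 1, B = 1, C = k.
Set up (k/3 + 1)·f(k+1) − (1)·f(k) − (k) = 0.
From deg A=1, deg B=0, deg C=1: d=0.
Match coefficients ⇒ f(k) = 3.
R(k) = B(k−1)·f(k)/C(k) = 3/k; s_k = R·t_k = 4*factorial(k + 2)/3**k.
Check: Δs_k = 4*k*factorial(k + 2)/(3*3**k). ✓

Yes. s_k = 4*factorial(k + 2)/3**k.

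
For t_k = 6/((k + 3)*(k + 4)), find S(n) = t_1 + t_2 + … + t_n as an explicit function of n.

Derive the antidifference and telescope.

The ratio is (k + 3)/(k + 5).
A = k + 3, B = k + 5, C = 1.
f must satisfy (k + 3)·f(k+1) − (k + 4)·f(k) = 1.
d = 1 from the (1,1,0) case.
Coefficient equations give f(k) = k/3.
R(k) = B(k−1)·f(k)/C(k) = k*(k + 4)/3; s_k = R·t_k = 2*k/(k + 3).
s_(k+1) − s_k = 6/(k**2 + 7*k + 12) = t_k.
Σ_(k=1)^n t_k = s_(n+1) − s_(1) = (2*(n + 1)/(n + 4)) − (1/2), i.e. 3*n/(2*(n + 4)).

S(n) = 3*n/(2*(n + 4))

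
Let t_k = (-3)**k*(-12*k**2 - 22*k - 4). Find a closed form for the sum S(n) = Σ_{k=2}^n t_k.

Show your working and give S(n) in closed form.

Compute t_(k+1)/t_k: get 3*(-6*k**2 - 23*k - 19)/(6*k**2 + 11*k + 2).
So A=-3 and B=1, with C=k**2 + 11*k/6 + 1/3.
Key eq: (-3)·f(k+1) = (1)·f(k) + (k**2 + 11*k/6 + 1/3).
d = 2 from the (0,0,2) case.
Solving with deg f ≤ 2: f(k) = -(k + 1)*(3*k - 2)/12.
So s_k = (B(k−1)f/C)·t_k = (-(k + 1)*(3*k - 2)/(2*(6*k**2 + 11*k + 2)))·t_k = (-3)**k*(3*k**2 + k - 2).
Δs = (-3)**k*(-12*k**2 - 22*k - 4), as required.
Σ_(k=2)^n t_k = s_(n+1) − s_(2) = ((-3)**(n + 1)*(3*n**2 + 7*n + 2)) − (108), i.e. -21*(-3)**n*n - 6*(-3)**n + 3*(-3)**(n + 1)*n**2 - 108.

S(n) = -21*(-3)**n*n - 6*(-3)**n + 3*(-3)**(n + 1)*n**2 - 108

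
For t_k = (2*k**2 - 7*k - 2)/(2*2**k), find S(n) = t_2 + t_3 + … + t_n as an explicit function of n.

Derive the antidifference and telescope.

S(n) = 2**(-n - 2)*(-2**n - 4*n**2 - 2*n + 8)

r(k) = (2*k**2 - 3*k - 7)/(2*(2*k**2 - 7*k - 2)) after simplifying.
Gosper form: A/B · C(k+1)/C(k) with A=1/2, B=1, C=k**2 - 7*k/2 - 1.
Key eq: (1/2)·f(k+1) = (1)·f(k) + (k**2 - 7*k/2 - 1).
deg f ≤ 2 (via 0,0,2).
Match coefficients ⇒ f(k) = -2*k**2 + 3*k + 3.
Then R = B(k−1)f/C = -2*(2*k**2 - 3*k - 3)/(2*k**2 - 7*k - 2), so s_k = R(k)·t_k = (-2*k**2 + 3*k + 3)/2**k.
Δs = (2*k**2 - 7*k - 2)/(2*2**k), as required.
s_(n+1) = 2**(-n - 1)*(-2*n**2 - n + 4) and s_(2) = 1/4, so S(n) = 2**(-n - 2)*(-2**n - 4*n**2 - 2*n + 8).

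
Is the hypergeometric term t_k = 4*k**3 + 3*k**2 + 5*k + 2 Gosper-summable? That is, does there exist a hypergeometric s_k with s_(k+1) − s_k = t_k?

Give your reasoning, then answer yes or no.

Yes. s_k = k**2*(k**2 - k + 2).

Step 1: r(k) = (4*k**3 + 15*k**2 + 23*k + 14)/(4*k**3 + 3*k**2 + 5*k + 2).
Normal form (A,B,C) = (1, 1, k**3 + 3*k**2/4 + 5*k/4 + 1/2).
Need (1)·f(k+1) − (1)·f(k) = k**3 + 3*k**2/4 + 5*k/4 + 1/2.
deg f ≤ 4 (via 0,0,3).
Coefficient equations give f(k) = k**2*(k**2 - k + 2)/4.
R(k) = B(k−1)·f(k)/C(k) = k**2*(k**2 - k + 2)/(4*k**3 + 3*k**2 + 5*k + 2); s_k = R·t_k = k**2*(k**2 - k + 2).
Verify: 4*k**3 + 3*k**2 + 5*k + 2 matches t_k.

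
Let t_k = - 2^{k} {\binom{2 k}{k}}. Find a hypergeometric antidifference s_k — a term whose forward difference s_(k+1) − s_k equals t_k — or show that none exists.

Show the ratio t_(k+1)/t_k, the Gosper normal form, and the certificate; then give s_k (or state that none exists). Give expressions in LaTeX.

Compute t_(k+1)/t_k: get 4*(2*k + 1)/(k + 1).
A = 8*k + 4, B = k + 1, C = 1.
Set up (8*k + 4)·f(k+1) − (k)·f(k) − (1) = 0.
Bound: deg f ≤ -1.
Negative degree bound (-1): no f exists, t_k not Gosper-summable.

no hypergeometric antidifference exists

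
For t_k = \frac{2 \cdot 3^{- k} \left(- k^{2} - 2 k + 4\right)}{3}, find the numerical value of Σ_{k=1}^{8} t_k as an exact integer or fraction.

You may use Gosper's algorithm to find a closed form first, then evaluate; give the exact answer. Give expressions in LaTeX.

r(k) = (k**2 + 4*k - 1)/(3*(k**2 + 2*k - 4)) after simplifying.
A = 1/3, B = 1, C = k**2 + 2*k - 4.
Key eq: (1/3)·f(k+1) = (1)·f(k) + (k**2 + 2*k - 4).
Bound: deg f ≤ 2.
A polynomial solution: f(k) = -3*(k**2 + 3*k - 2)/2.
R(k) = B(k−1)·f(k)/C(k) = -3*(k**2 + 3*k - 2)/(2*(k**2 + 2*k - 4)); s_k = R·t_k = (k**2 + 3*k - 2)/3**k.
Check: Δs_k = 2*(-k**2 - 2*k + 4)/(3*3**k). ✓
Evaluate s at k=9 and k=1: 106/19683 and 2/3; difference -13016/19683.

Σ = -13016/19683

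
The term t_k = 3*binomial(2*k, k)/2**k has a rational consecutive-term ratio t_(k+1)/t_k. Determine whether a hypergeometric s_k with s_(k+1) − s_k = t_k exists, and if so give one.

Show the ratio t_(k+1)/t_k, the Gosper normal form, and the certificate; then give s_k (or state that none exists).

Step 1: r(k) = (2*k + 1)/(k + 1).
Gosper form: A/B · C(k+1)/C(k) with A=2*k + 1, B=k + 1, C=1.
Key eq: (2*k + 1)·f(k+1) = (k)·f(k) + (1).
From deg A=1, deg B=1, deg C=0: d=-1.
d = -1 < 0 ⇒ no nonzero polynomial f; not summable.

none — t_k is not Gosper-summable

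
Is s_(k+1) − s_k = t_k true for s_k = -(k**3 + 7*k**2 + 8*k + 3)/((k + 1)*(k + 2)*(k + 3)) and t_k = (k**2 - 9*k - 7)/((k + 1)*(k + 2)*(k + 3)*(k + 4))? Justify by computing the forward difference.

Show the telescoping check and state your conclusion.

s_(k+1) = (-8*k - (k + 1)**3 - 7*(k + 1)**2 - 11)/((k + 2)*(k + 3)*(k + 4))
s_(k+1) − s_k = (k**2 - 9*k - 7)/(k**4 + 10*k**3 + 35*k**2 + 50*k + 24)
(s_(k+1) − s_k) − t_k = 0

valid; difference matches t_k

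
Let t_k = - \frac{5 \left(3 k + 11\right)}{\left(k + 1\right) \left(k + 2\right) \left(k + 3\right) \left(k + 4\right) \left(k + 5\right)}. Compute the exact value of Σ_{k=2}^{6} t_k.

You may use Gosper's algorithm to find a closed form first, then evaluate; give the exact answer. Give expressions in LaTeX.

r(k) = (k + 1)*(3*k + 14)/((k + 6)*(3*k + 11)) after simplifying.
So A=k + 1 and B=k + 6, with C=k + 11/3.
f must satisfy (k + 1)·f(k+1) − (k + 5)·f(k) = k + 11/3.
d = 4 from the (1,1,1) case.
Coefficient equations give f(k) = k*(k + 3)*(k**2 + 7*k + 14)/24.
Certificate R = B(k−1)f/C = k*(k + 3)*(k + 5)*(k**2 + 7*k + 14)/(8*(3*k + 11)) gives s_k = 5*k*(-k**2 - 7*k - 14)/(8*(k**3 + 7*k**2 + 14*k + 8)).
Verify: 5*(-3*k - 11)/(k**5 + 15*k**4 + 85*k**3 + 225*k**2 + 274*k + 120) matches t_k.
Σ_(k=2)^(6) t_k = s_(7) − s_(2) = -245/396 − (-5/9) = -25/396.

Σ = -25/396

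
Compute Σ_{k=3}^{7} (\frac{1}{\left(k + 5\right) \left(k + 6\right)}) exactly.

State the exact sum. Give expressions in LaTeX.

Ratio r(k) = (k + 5)/(k + 7).
Normal form (A,B,C) = (k + 5, k + 7, 1).
Need (k + 5)·f(k+1) − (k + 6)·f(k) = 1.
Degrees (1,1,0) ⇒ d ≤ 1.
Solving with deg f ≤ 1: f(k) = k/5.
Certificate R = B(k−1)f/C = k*(k + 6)/5 gives s_k = k/(5*(k + 5)).
Δs = 1/(k**2 + 11*k + 30), as required.
Σ_(k=3)^(7) t_k = s_(8) − s_(3) = 8/65 − (3/40) = 5/104.

Σ = 5/104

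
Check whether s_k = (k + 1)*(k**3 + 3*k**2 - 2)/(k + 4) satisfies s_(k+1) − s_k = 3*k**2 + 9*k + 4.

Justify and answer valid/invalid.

s_(k+1) = (k + 2)*((k + 1)**3 + 3*(k + 1)**2 - 2)/(k + 5)
s_(k+1) − s_k = (3*k**4 + 30*k**3 + 91*k**2 + 96*k + 26)/(k**2 + 9*k + 20)
(s_(k+1) − s_k) − t_k = 6*(-k**3 - 9*k**2 - 20*k - 9)/(k**2 + 9*k + 20)

Invalid: residual 6*(-k**3 - 9*k**2 - 20*k - 9)/(k**2 + 9*k + 20) ≠ 0.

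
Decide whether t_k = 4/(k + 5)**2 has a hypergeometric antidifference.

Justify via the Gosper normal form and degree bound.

t_(k+1)/t_k = (k + 5)**2/(k + 6)**2.
Factor: A=k**2 + 10*k + 25; B=k**2 + 12*k + 36; C=1.
Set up (k**2 + 10*k + 25)·f(k+1) − (k**2 + 10*k + 25)·f(k) − (1) = 0.
Degrees (2,2,0) ⇒ d ≤ 0.
Put f(k) = c0: A·f(k+1) − B(k−1)·f(k) − C = -1; need -1 = 0 — inconsistent ⇒ no f, not summable.

No — t_k has no hypergeometric antidifference.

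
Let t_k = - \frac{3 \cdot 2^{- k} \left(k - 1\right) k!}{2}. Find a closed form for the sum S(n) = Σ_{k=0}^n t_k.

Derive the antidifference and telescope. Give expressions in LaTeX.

r(k) = k*(k + 1)/(2*(k - 1)) after simplifying.
A = k/2 + 1/2, B = 1, C = k - 1.
Set up (k/2 + 1/2)·f(k+1) − (1)·f(k) − (k - 1) = 0.
d = 0 from the (1,0,1) case.
Solve for f: f(k) = 2 (degree 0 ≤ 0).
Then R = B(k−1)f/C = 2/(k - 1), so s_k = R(k)·t_k = -3*factorial(k)/2**k.
s_(k+1) − s_k = -3*(k - 1)*factorial(k)/(2*2**k) = t_k.
s_(n+1) = -3*2**(-n - 1)*factorial(n + 1) and s_(0) = -3, so S(n) = 3 - 3*factorial(n + 1)/(2*2**n).

S(n) = 3 - \frac{3 \cdot 2^{- n} \left(n + 1\right)!}{2}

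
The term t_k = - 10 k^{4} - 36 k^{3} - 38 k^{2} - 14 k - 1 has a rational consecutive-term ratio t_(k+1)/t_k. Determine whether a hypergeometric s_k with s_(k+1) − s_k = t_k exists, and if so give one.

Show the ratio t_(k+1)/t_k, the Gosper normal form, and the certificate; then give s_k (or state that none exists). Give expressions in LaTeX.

r(k) = (10*k**4 + 76*k**3 + 206*k**2 + 238*k + 99)/(10*k**4 + 36*k**3 + 38*k**2 + 14*k + 1) after simplifying.
So A=1 and B=1, with C=k**4 + 18*k**3/5 + 19*k**2/5 + 7*k/5 + 1/10.
Key eq: (1)·f(k+1) = (1)·f(k) + (k**4 + 18*k**3/5 + 19*k**2/5 + 7*k/5 + 1/10).
deg f ≤ 5 (via 0,0,4).
Coefficient equations give f(k) = k**2*(2*k**3 + 4*k**2 - 2*k - 3)/10.
Certificate R = B(k−1)f/C = k**2*(2*k**3 + 4*k**2 - 2*k - 3)/(10*k**4 + 36*k**3 + 38*k**2 + 14*k + 1) gives s_k = k**2*(-2*k**3 - 4*k**2 + 2*k + 3).
Verify: -10*k**4 - 36*k**3 - 38*k**2 - 14*k - 1 matches t_k.

s_k = k^{2} \left(- 2 k^{3} - 4 k^{2} + 2 k + 3\right)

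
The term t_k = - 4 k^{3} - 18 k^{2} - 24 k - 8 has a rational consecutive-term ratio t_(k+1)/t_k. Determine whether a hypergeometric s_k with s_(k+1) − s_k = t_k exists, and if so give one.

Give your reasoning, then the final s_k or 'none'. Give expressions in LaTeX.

s_k = k \left(- k^{3} - 4 k^{2} - 4 k + 1\right)

t_(k+1)/t_k = (2*k**3 + 15*k**2 + 36*k + 27)/(2*k**3 + 9*k**2 + 12*k + 4).
Factor: A=1; B=1; C=k**3 + 9*k**2/2 + 6*k + 2.
Set up (1)·f(k+1) − (1)·f(k) − (k**3 + 9*k**2/2 + 6*k + 2) = 0.
Degrees (0,0,3) ⇒ d ≤ 4.
Coefficient equations give f(k) = k*(k**3 + 4*k**2 + 4*k - 1)/4.
R(k) = B(k−1)·f(k)/C(k) = k*(k**3 + 4*k**2 + 4*k - 1)/(2*(k + 2)**2*(2*k + 1)); s_k = R·t_k = k*(-k**3 - 4*k**2 - 4*k + 1).
s_(k+1) − s_k = -4*k**3 - 18*k**2 - 24*k - 8 = t_k.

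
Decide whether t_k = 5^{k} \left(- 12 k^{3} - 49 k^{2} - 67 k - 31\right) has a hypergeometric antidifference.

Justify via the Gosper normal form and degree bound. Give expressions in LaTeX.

Yes. s_k = 5^{k} \left(- 3 k^{3} - k^{2} - 3 k + 1\right).

Compute t_(k+1)/t_k: get 5*(12*k**3 + 85*k**2 + 201*k + 159)/(12*k**3 + 49*k**2 + 67*k + 31).
Factor: A=5; B=1; C=k**3 + 49*k**2/12 + 67*k/12 + 31/12.
f must satisfy (5)·f(k+1) − (1)·f(k) = k**3 + 49*k**2/12 + 67*k/12 + 31/12.
deg f ≤ 3 (via 0,0,3).
Solve for f: f(k) = (3*k**3 + k**2 + 3*k - 1)/12 (degree 3 ≤ 3).
So s_k = (B(k−1)f/C)·t_k = ((3*k**3 + k**2 + 3*k - 1)/(12*k**3 + 49*k**2 + 67*k + 31))·t_k = 5**k*(-3*k**3 - k**2 - 3*k + 1).
Check: Δs_k = 5**k*(-12*k**3 - 49*k**2 - 67*k - 31). ✓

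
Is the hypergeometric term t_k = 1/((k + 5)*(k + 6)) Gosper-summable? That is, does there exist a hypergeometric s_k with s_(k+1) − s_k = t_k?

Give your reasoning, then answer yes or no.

Yes. s_k = k/(5*(k + 5)).

t_(k+1)/t_k = (k + 5)/(k + 7).
Take A(k)=k + 5, B(k)=k + 7, C(k)=1.
Key eq: (k + 5)·f(k+1) = (k + 6)·f(k) + (1).
Bound: deg f ≤ 1.
Match coefficients ⇒ f(k) = k/5.
Then R = B(k−1)f/C = k*(k + 6)/5, so s_k = R(k)·t_k = k/(5*(k + 5)).
Δs = 1/(k**2 + 11*k + 30), as required.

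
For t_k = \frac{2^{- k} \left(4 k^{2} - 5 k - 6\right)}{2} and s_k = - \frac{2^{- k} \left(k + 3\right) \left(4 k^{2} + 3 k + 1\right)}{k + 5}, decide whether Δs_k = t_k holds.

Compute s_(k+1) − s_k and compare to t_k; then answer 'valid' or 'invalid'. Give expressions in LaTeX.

Invalid: residual \frac{2^{- k} \left(- 4 k^{3} - 23 k^{2} + 25 k + 28\right)}{k^{2} + 11 k + 30} ≠ 0.

s_(k+1) = -(k + 4)*(3*k + 4*(k + 1)**2 + 4)/(2*2**k*(k + 6))
s_(k+1) − s_k = (4*k**4 + 31*k**3 + 13*k**2 - 166*k - 124)/(2*2**k*(k**2 + 11*k + 30))
(s_(k+1) − s_k) − t_k = (-4*k**3 - 23*k**2 + 25*k + 28)/(2**k*(k**2 + 11*k + 30))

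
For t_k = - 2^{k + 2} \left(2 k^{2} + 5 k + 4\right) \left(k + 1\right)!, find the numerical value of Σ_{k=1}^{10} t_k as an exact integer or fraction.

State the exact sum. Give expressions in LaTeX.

Σ = -43163792179184

Compute t_(k+1)/t_k: get 2*(2*k**3 + 13*k**2 + 29*k + 22)/(2*k**2 + 5*k + 4).
Factor: A=2*k + 4; B=1; C=k**2 + 5*k/2 + 2.
Solve (2*k + 4)·f(k+1) − (1)·f(k) = k**2 + 5*k/2 + 2.
Degrees (1,0,2) ⇒ d ≤ 1.
Match coefficients ⇒ f(k) = k/2.
Then R = B(k−1)f/C = k/(2*k**2 + 5*k + 4), so s_k = R(k)·t_k = -2**(k + 2)*k*factorial(k + 1).
s_(k+1) − s_k = -2**(k + 2)*(2*k**2 + 5*k + 4)*factorial(k + 1) = t_k.
Sum = s_(11) − s_(1); s_(11) = -43163792179200, s_(1) = -16 ⇒ -43163792179184.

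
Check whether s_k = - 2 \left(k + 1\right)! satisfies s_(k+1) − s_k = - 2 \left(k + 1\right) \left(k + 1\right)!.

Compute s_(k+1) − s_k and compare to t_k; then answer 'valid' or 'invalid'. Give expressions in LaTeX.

Valid: the claim telescopes to t_k.

s_(k+1) = -2*factorial(k + 2)
s_(k+1) − s_k = -2*(k + 1)*factorial(k + 1)
(s_(k+1) − s_k) − t_k = 0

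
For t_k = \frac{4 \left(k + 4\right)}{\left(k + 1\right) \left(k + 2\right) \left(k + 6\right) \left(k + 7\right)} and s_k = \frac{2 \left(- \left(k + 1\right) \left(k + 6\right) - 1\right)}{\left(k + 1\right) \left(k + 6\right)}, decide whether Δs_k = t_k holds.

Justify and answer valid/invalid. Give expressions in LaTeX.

s_(k+1) = 2*(-(k + 2)*(k + 7) - 1)/((k + 2)*(k + 7))
s_(k+1) − s_k = 4*(k + 4)/(k**4 + 16*k**3 + 83*k**2 + 152*k + 84)
(s_(k+1) − s_k) − t_k = 0

valid; difference matches t_k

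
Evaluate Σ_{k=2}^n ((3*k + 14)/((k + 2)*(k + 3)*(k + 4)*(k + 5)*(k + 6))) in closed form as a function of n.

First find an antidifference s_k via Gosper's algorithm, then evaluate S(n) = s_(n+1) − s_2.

S(n) = (n**3 + 13*n**2 + 54*n - 68)/(140*(n**3 + 13*n**2 + 54*n + 72))

r(k) = (k + 2)*(3*k + 17)/((k + 7)*(3*k + 14)) after simplifying.
Normal form (A,B,C) = (k + 2, k + 7, k + 14/3).
Set up (k + 2)·f(k+1) − (k + 6)·f(k) − (k + 14/3) = 0.
From deg A=1, deg B=1, deg C=1: d=4.
Solving with deg f ≤ 4: f(k) = k*(k + 4)*(k**2 + 10*k + 31)/90.
So s_k = (B(k−1)f/C)·t_k = (k*(k + 4)*(k + 6)*(k**2 + 10*k + 31)/(30*(3*k + 14)))·t_k = k*(k**2 + 10*k + 31)/(30*(k**3 + 10*k**2 + 31*k + 30)).
Δs = (3*k + 14)/(k**5 + 20*k**4 + 155*k**3 + 580*k**2 + 1044*k + 720), as required.
s_(n+1) = (n**3 + 13*n**2 + 54*n + 42)/(30*(n**3 + 13*n**2 + 54*n + 72)) and s_(2) = 11/420, so S(n) = (n**3 + 13*n**2 + 54*n - 68)/(140*(n**3 + 13*n**2 + 54*n + 72)).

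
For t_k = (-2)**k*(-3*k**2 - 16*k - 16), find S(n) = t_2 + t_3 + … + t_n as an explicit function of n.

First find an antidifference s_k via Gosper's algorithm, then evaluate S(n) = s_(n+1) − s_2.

t_(k+1)/t_k = 2*(-3*k**2 - 22*k - 35)/(3*k**2 + 16*k + 16).
So A=-2 and B=1, with C=k**2 + 16*k/3 + 16/3.
Solve (-2)·f(k+1) − (1)·f(k) = k**2 + 16*k/3 + 16/3.
d = 2 from the (0,0,2) case.
Solve for f: f(k) = -(k**2 + 4*k + 2)/3 (degree 2 ≤ 2).
So s_k = (B(k−1)f/C)·t_k = (-(k**2 + 4*k + 2)/((k + 4)*(3*k + 4)))·t_k = (-2)**k*(k**2 + 4*k + 2).
Check: Δs_k = (-2)**k*(-3*k**2 - 16*k - 16). ✓
Telescope: S(n) = s_(n+1) − s_(2) = (-2)**(n + 1)*(n**2 + 6*n + 7) − (56) = -2*(-2)**n*n**2 - 14*(-2)**n + 6*(-2)**(n + 1)*n - 56.

S(n) = -2*(-2)**n*n**2 - 14*(-2)**n + 6*(-2)**(n + 1)*n - 56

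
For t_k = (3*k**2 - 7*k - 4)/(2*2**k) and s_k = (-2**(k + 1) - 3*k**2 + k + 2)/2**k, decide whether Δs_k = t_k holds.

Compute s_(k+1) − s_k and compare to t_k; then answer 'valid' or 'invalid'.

s_(k+1) = (-4*2**k + k - 3*(k + 1)**2 + 3)/(2*2**k)
s_(k+1) − s_k = (3*k**2 - 7*k - 4)/(2*2**k)
(s_(k+1) − s_k) − t_k = 0

valid (s_(k+1) − s_k reduces to t_k)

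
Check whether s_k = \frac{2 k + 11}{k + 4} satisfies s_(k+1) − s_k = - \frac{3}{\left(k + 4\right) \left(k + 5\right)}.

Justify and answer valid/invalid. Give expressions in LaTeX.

s_(k+1) = (2*k + 13)/(k + 5)
s_(k+1) − s_k = -3/(k**2 + 9*k + 20)
(s_(k+1) − s_k) − t_k = 0

Valid — Δs_k = t_k.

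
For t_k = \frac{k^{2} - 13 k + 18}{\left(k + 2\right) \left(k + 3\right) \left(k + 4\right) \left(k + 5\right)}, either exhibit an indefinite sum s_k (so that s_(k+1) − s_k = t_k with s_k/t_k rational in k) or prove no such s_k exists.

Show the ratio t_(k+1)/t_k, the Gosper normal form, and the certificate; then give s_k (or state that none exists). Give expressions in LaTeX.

s_k = \frac{k \left(k^{2} + 3 k + 50\right)}{6 \left(k + 2\right) \left(k + 3\right) \left(k + 4\right)}

r(k) = (k + 2)*(-13*k + (k + 1)**2 + 5)/((k + 6)*(k**2 - 13*k + 18)) after simplifying.
Factor: A=k + 2; B=k + 6; C=k**2 - 13*k + 18.
Key eq: (k + 2)·f(k+1) = (k + 5)·f(k) + (k**2 - 13*k + 18).
d = 3 from the (1,1,2) case.
Solve for f: f(k) = k*(k**2 + 3*k + 50)/6 (degree 3 ≤ 3).
So s_k = (B(k−1)f/C)·t_k = (k*(k + 5)*(k**2 + 3*k + 50)/(6*(k**2 - 13*k + 18)))·t_k = k*(k**2 + 3*k + 50)/(6*(k + 2)*(k + 3)*(k + 4)).
Verify: (k**2 - 13*k + 18)/(k**4 + 14*k**3 + 71*k**2 + 154*k + 120) matches t_k.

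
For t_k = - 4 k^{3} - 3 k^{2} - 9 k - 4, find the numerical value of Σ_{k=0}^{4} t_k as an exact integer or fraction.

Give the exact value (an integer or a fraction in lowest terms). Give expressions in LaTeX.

Σ = -600

t_(k+1)/t_k = (4*k**3 + 15*k**2 + 27*k + 20)/(4*k**3 + 3*k**2 + 9*k + 4).
So A=1 and B=1, with C=k**3 + 3*k**2/4 + 9*k/4 + 1.
Set up (1)·f(k+1) − (1)·f(k) − (k**3 + 3*k**2/4 + 9*k/4 + 1) = 0.
From deg A=0, deg B=0, deg C=3: d=4.
Coefficient equations give f(k) = k**2*(k**2 - k + 4)/4.
So s_k = (B(k−1)f/C)·t_k = (k**2*(k**2 - k + 4)/(4*k**3 + 3*k**2 + 9*k + 4))·t_k = k**2*(-k**2 + k - 4).
Check: Δs_k = -4*k**3 - 3*k**2 - 9*k - 4. ✓
Telescoping: Σ = s_(5) − s_(0) = -600 − (0) = -600.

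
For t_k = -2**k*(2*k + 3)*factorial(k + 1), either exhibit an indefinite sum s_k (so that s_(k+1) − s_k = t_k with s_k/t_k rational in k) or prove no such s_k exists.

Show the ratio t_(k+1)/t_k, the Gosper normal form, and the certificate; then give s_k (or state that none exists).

s_k = -2**k*factorial(k + 1)

The ratio is 2*(k + 2)*(2*k + 5)/(2*k + 3).
Take A(k)=2*k + 4, B(k)=1, C(k)=k + 3/2.
Solve (2*k + 4)·f(k+1) − (1)·f(k) = k + 3/2.
Bound: deg f ≤ 0.
A polynomial solution: f(k) = 1/2.
Get s_k = R·t_k = -2**k*factorial(k + 1) with R(k) = B(k−1)f(k)/C(k) = 1/(2*k + 3).
s_(k+1) − s_k = -2**k*(2*k + 3)*factorial(k + 1) = t_k.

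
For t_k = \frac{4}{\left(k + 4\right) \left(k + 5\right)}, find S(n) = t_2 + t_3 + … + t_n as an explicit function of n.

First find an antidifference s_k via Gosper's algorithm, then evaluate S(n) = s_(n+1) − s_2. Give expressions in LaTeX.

r(k) = (k + 4)/(k + 6) after simplifying.
So A=k + 4 and B=k + 6, with C=1.
f must satisfy (k + 4)·f(k+1) − (k + 5)·f(k) = 1.
deg f ≤ 1 (via 1,1,0).
A polynomial solution: f(k) = k/4.
Then R = B(k−1)f/C = k*(k + 5)/4, so s_k = R(k)·t_k = k/(k + 4).
Δs = 4/(k**2 + 9*k + 20), as required.
s_(n+1) = (n + 1)/(n + 5) and s_(2) = 1/3, so S(n) = 2*(n - 1)/(3*(n + 5)).

S(n) = \frac{2 \left(n - 1\right)}{3 \left(n + 5\right)}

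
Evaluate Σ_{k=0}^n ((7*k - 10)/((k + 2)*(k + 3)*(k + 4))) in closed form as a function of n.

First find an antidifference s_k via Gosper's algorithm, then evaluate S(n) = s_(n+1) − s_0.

S(n) = (n**2 - 14*n - 15)/(3*(n**2 + 7*n + 12))

The ratio is (k + 2)*(7*k - 3)/((k + 5)*(7*k - 10)).
So A=k + 2 and B=k + 5, with C=k - 10/7.
Set up (k + 2)·f(k+1) − (k + 4)·f(k) − (k - 10/7) = 0.
d = 2 from the (1,1,1) case.
Match coefficients ⇒ f(k) = k*(k - 16)/21.
R(k) = B(k−1)·f(k)/C(k) = k*(k - 16)*(k + 4)/(3*(7*k - 10)); s_k = R·t_k = k*(k - 16)/(3*(k + 2)*(k + 3)).
Verify: (7*k - 10)/(k**3 + 9*k**2 + 26*k + 24) matches t_k.
Evaluate: s_(n+1) = (n**2 - 14*n - 15)/(3*(n**2 + 7*n + 12)); subtract s_(0) = 0 ⇒ S(n) = (n**2 - 14*n - 15)/(3*(n**2 + 7*n + 12)).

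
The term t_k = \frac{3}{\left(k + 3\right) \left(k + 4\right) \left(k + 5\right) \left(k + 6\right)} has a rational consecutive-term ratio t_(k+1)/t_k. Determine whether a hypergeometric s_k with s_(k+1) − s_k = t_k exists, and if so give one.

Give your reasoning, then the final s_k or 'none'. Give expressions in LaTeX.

s_k = \frac{k \left(k^{2} + 12 k + 47\right)}{60 \left(k + 3\right) \left(k + 4\right) \left(k + 5\right)}

The ratio is (k + 3)/(k + 7).
A = k + 3, B = k + 7, C = 1.
Solve (k + 3)·f(k+1) − (k + 6)·f(k) = 1.
From deg A=1, deg B=1, deg C=0: d=3.
Coefficient equations give f(k) = k*(k**2 + 12*k + 47)/180.
Then R = B(k−1)f/C = k*(k + 6)*(k**2 + 12*k + 47)/180, so s_k = R(k)·t_k = k*(k**2 + 12*k + 47)/(60*(k + 3)*(k + 4)*(k + 5)).
Δs = 3/(k**4 + 18*k**3 + 119*k**2 + 342*k + 360), as required.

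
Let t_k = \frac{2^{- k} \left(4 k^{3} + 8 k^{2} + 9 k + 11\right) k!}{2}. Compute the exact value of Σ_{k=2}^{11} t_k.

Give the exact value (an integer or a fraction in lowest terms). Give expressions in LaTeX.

Step 1: r(k) = (4*k**4 + 24*k**3 + 57*k**2 + 69*k + 32)/(2*(4*k**3 + 8*k**2 + 9*k + 11)).
Take A(k)=k/2 + 1/2, B(k)=1, C(k)=k**3 + 2*k**2 + 9*k/4 + 11/4.
Set up (k/2 + 1/2)·f(k+1) − (1)·f(k) − (k**3 + 2*k**2 + 9*k/4 + 11/4) = 0.
From deg A=1, deg B=0, deg C=3: d=2.
Solve for f: f(k) = (2*k - 1)*(2*k + 3)/2 (degree 2 ≤ 2).
R(k) = B(k−1)·f(k)/C(k) = 2*(2*k - 1)*(2*k + 3)/(4*k**3 + 8*k**2 + 9*k + 11); s_k = R·t_k = (2*k - 1)*(2*k + 3)*factorial(k)/2**k.
Δs = (4*k**3 + 8*k**2 + 9*k + 11)*factorial(k)/(2*2**k), as required.
Telescoping: Σ = s_(12) − s_(2) = 290488275/4 − (21/2) = 290488233/4.

Σ = 290488233/4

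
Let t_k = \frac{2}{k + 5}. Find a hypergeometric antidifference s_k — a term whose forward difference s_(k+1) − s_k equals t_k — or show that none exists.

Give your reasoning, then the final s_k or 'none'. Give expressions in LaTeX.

Step 1: r(k) = (k + 5)/(k + 6).
Gosper form: A/B · C(k+1)/C(k) with A=k + 5, B=k + 6, C=1.
Solve (k + 5)·f(k+1) − (k + 5)·f(k) = 1.
Degrees (1,1,0) ⇒ d ≤ 0.
f = c0 ⇒ A·f(k+1) − B(k−1)·f(k) − C = -1. The system {-1 = 0} is inconsistent; no antidifference.

none (Gosper's algorithm certifies no s_k)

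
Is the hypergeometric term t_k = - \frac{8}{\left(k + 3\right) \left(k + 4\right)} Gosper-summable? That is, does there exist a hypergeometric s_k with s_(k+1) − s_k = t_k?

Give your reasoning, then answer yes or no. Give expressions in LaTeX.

Yes. s_k = - \frac{8 k}{3 k + 9}.

Ratio r(k) = (k + 3)/(k + 5).
Normal form (A,B,C) = (k + 3, k + 5, 1).
Key eq: (k + 3)·f(k+1) = (k + 4)·f(k) + (1).
From deg A=1, deg B=1, deg C=0: d=1.
Solve for f: f(k) = k/3 (degree 1 ≤ 1).
So s_k = (B(k−1)f/C)·t_k = (k*(k + 4)/3)·t_k = -8*k/(3*k + 9).
Δs = -8/(k**2 + 7*k + 12), as required.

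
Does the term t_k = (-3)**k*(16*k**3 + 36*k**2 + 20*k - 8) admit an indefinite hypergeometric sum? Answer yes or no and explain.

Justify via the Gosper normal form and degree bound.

Yes. s_k = (-3)**k*(-4*k**3 + 4*k + 2).

Compute t_(k+1)/t_k: get 3*(-4*k**3 - 21*k**2 - 35*k - 16)/(4*k**3 + 9*k**2 + 5*k - 2).
A = -3, B = 1, C = k**3 + 9*k**2/4 + 5*k/4 - 1/2.
f must satisfy (-3)·f(k+1) − (1)·f(k) = k**3 + 9*k**2/4 + 5*k/4 - 1/2.
deg f ≤ 3 (via 0,0,3).
Solving with deg f ≤ 3: f(k) = -(2*k**3 - 2*k - 1)/8.
R(k) = B(k−1)·f(k)/C(k) = -(2*k**3 - 2*k - 1)/(2*(4*k**3 + 9*k**2 + 5*k - 2)); s_k = R·t_k = (-3)**k*(-4*k**3 + 4*k + 2).
Verify: 4*(-3)**k*(k**3 - 4*k + 3*(k + 1)**3 - 5) matches t_k.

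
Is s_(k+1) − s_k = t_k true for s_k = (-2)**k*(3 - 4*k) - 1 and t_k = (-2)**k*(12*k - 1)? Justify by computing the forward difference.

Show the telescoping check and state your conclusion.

s_(k+1) = 2*(-2)**k*(4*k + 1) - 1
s_(k+1) − s_k = (-2)**k*(12*k - 1)
(s_(k+1) − s_k) − t_k = 0

valid; difference matches t_k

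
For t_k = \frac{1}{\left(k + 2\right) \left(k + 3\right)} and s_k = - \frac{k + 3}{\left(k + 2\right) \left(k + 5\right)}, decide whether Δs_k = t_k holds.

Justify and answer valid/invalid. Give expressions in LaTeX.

s_(k+1) = (-k - 4)/((k + 3)*(k + 6))
s_(k+1) − s_k = (k**2 + 7*k + 14)/(k**4 + 16*k**3 + 91*k**2 + 216*k + 180)
(s_(k+1) − s_k) − t_k = 4*(-k - 4)/(k**4 + 16*k**3 + 91*k**2 + 216*k + 180)

Invalid: residual \frac{4 \left(- k - 4\right)}{k^{4} + 16 k^{3} + 91 k^{2} + 216 k + 180} ≠ 0.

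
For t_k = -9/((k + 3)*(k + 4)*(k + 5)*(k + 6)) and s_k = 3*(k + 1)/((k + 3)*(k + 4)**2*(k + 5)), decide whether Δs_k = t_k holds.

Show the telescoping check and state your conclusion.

s_(k+1) = 3*(k + 2)/((k + 4)*(k + 5)**2*(k + 6))
s_(k+1) − s_k = 9*(-k**2 - 5*k - 2)/(k**6 + 27*k**5 + 301*k**4 + 1773*k**3 + 5818*k**2 + 10080*k + 7200)
(s_(k+1) − s_k) − t_k = 18*(2*k + 9)/(k**6 + 27*k**5 + 301*k**4 + 1773*k**3 + 5818*k**2 + 10080*k + 7200)

Invalid: residual 18*(2*k + 9)/(k**6 + 27*k**5 + 301*k**4 + 1773*k**3 + 5818*k**2 + 10080*k + 7200) ≠ 0.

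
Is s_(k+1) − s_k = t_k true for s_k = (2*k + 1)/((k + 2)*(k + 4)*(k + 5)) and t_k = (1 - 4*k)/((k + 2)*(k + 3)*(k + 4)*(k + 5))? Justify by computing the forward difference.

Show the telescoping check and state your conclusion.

s_(k+1) = (2*k + 3)/((k + 3)*(k + 5)*(k + 6))
s_(k+1) − s_k = (-4*k**2 - 11*k + 6)/(k**5 + 20*k**4 + 155*k**3 + 580*k**2 + 1044*k + 720)
(s_(k+1) − s_k) − t_k = 12*k/(k**5 + 20*k**4 + 155*k**3 + 580*k**2 + 1044*k + 720)

Invalid: residual 12*k/(k**5 + 20*k**4 + 155*k**3 + 580*k**2 + 1044*k + 720) ≠ 0.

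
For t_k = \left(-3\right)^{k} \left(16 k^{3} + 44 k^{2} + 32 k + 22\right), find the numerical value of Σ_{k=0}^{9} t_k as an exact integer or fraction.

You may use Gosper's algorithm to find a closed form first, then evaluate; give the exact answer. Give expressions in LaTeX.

t_(k+1)/t_k = 3*(-8*k**3 - 46*k**2 - 84*k - 57)/(8*k**3 + 22*k**2 + 16*k + 11).
Normal form (A,B,C) = (-3, 1, k**3 + 11*k**2/4 + 2*k + 11/8).
Need (-3)·f(k+1) − (1)·f(k) = k**3 + 11*k**2/4 + 2*k + 11/8.
deg f ≤ 3 (via 0,0,3).
Solving with deg f ≤ 3: f(k) = -(2*k**3 + k**2 - 2*k + 2)/8.
Get s_k = R·t_k = 2*(-3)**k*(-2*k**3 - k**2 + 2*k - 2) with R(k) = B(k−1)f(k)/C(k) = -(2*k**3 + k**2 - 2*k + 2)/(8*k**3 + 22*k**2 + 16*k + 11).
Δs = (-3)**k*(16*k**3 + 44*k**2 + 32*k + 22), as required.
Sum = s_(10) − s_(0); s_(10) = -245880036, s_(0) = -4 ⇒ -245880032.

Σ = -245880032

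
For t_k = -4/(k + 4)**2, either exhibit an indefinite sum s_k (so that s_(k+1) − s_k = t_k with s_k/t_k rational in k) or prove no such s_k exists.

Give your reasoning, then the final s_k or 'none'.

no hypergeometric antidifference exists

t_(k+1)/t_k = (k + 4)**2/(k + 5)**2.
Normal form (A,B,C) = (k**2 + 8*k + 16, k**2 + 10*k + 25, 1).
Solve (k**2 + 8*k + 16)·f(k+1) − (k**2 + 8*k + 16)·f(k) = 1.
Bound: deg f ≤ 0.
f = c0 ⇒ A·f(k+1) − B(k−1)·f(k) − C = -1. The system {-1 = 0} is inconsistent; no antidifference.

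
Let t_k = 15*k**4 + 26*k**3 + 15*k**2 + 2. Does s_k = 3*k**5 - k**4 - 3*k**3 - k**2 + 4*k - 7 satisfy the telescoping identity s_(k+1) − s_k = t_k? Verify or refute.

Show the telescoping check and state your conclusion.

valid (s_(k+1) − s_k reduces to t_k)

s_(k+1) = 3*k**5 + 14*k**4 + 23*k**3 + 14*k**2 + 4*k - 5
s_(k+1) − s_k = 15*k**4 + 26*k**3 + 15*k**2 + 2
(s_(k+1) − s_k) − t_k = 0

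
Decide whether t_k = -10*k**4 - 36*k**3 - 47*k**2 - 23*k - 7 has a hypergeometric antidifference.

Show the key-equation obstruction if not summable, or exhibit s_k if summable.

t_(k+1)/t_k = (10*k**4 + 76*k**3 + 215*k**2 + 265*k + 123)/(10*k**4 + 36*k**3 + 47*k**2 + 23*k + 7).
Normal form (A,B,C) = (1, 1, k**4 + 18*k**3/5 + 47*k**2/10 + 23*k/10 + 7/10).
f must satisfy (1)·f(k+1) − (1)·f(k) = k**4 + 18*k**3/5 + 47*k**2/10 + 23*k/10 + 7/10.
Degrees (0,0,4) ⇒ d ≤ 5.
Solve for f: f(k) = k*(k**2 + 3*k + 3)*(2*k**2 - 2*k + 1)/10 (degree 5 ≤ 5).
Then R = B(k−1)f/C = k*(k**2 + 3*k + 3)*(2*k**2 - 2*k + 1)/(10*k**4 + 36*k**3 + 47*k**2 + 23*k + 7), so s_k = R(k)·t_k = k*(-2*k**4 - 4*k**3 - k**2 + 3*k - 3).
Check: Δs_k = -10*k**4 - 36*k**3 - 47*k**2 - 23*k - 7. ✓

Yes. s_k = k*(-2*k**4 - 4*k**3 - k**2 + 3*k - 3).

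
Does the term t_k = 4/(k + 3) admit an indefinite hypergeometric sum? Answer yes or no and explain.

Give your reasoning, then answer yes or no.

Ratio r(k) = (k + 3)/(k + 4).
So A=k + 3 and B=k + 4, with C=1.
Need (k + 3)·f(k+1) − (k + 3)·f(k) = 1.
Bound: deg f ≤ 0.
Put f(k) = c0: A·f(k+1) − B(k−1)·f(k) − C = -1; need -1 = 0 — inconsistent ⇒ no f, not summable.

No — t_k has no hypergeometric antidifference.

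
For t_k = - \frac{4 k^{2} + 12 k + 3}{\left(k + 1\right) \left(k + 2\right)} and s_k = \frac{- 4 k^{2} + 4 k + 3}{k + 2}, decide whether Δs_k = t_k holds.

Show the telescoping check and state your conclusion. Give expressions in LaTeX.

Invalid: residual \frac{2 \left(8 k + 3\right)}{k^{3} + 6 k^{2} + 11 k + 6} ≠ 0.

s_(k+1) = (-4*k**2 - 4*k + 3)/(k + 3)
s_(k+1) − s_k = (-4*k**2 - 20*k - 3)/(k**2 + 5*k + 6)
(s_(k+1) − s_k) − t_k = 2*(8*k + 3)/(k**3 + 6*k**2 + 11*k + 6)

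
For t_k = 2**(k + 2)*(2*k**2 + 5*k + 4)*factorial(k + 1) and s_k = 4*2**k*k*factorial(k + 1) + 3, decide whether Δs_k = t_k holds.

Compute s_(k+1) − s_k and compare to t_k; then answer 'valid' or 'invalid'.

valid; difference matches t_k

s_(k+1) = 4*2**(k + 1)*(k + 1)*factorial(k + 2) + 3
s_(k+1) − s_k = 2**(k + 2)*(2*k**2 + 5*k + 4)*factorial(k + 1)
(s_(k+1) − s_k) − t_k = 0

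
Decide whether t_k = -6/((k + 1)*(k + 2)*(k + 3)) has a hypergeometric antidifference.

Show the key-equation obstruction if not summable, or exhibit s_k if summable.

Yes. s_k = 3*k*(-k - 3)/(2*(k + 1)*(k + 2)).

Step 1: r(k) = (k + 1)/(k + 4).
Normal form (A,B,C) = (k + 1, k + 4, 1).
f must satisfy (k + 1)·f(k+1) − (k + 3)·f(k) = 1.
Degrees (1,1,0) ⇒ d ≤ 2.
A polynomial solution: f(k) = k*(k + 3)/4.
So s_k = (B(k−1)f/C)·t_k = (k*(k + 3)**2/4)·t_k = 3*k*(-k - 3)/(2*(k + 1)*(k + 2)).
s_(k+1) − s_k = -6/(k**3 + 6*k**2 + 11*k + 6) = t_k.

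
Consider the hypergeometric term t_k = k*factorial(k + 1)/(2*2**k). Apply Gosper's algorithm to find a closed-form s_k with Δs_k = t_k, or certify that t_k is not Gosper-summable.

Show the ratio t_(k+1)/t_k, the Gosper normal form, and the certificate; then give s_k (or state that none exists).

s_k = factorial(k + 1)/2**k

Compute t_(k+1)/t_k: get (k + 1)*(k + 2)/(2*k).
Normal form (A,B,C) = (k/2 + 1, 1, k).
Set up (k/2 + 1)·f(k+1) − (1)·f(k) − (k) = 0.
Bound: deg f ≤ 0.
Solving with deg f ≤ 0: f(k) = 2.
Certificate R = B(k−1)f/C = 2/k gives s_k = factorial(k + 1)/2**k.
Verify: k*factorial(k + 1)/(2*2**k) matches t_k.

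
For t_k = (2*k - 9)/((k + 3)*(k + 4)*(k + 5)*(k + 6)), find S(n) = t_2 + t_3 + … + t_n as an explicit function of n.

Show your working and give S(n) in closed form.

Step 1: r(k) = (k + 3)*(2*k - 7)/((k + 7)*(2*k - 9)).
Normal form (A,B,C) = (k + 3, k + 7, k - 9/2).
Solve (k + 3)·f(k+1) − (k + 6)·f(k) = k - 9/2.
Bound: deg f ≤ 3.
Match coefficients ⇒ f(k) = -k*(k**2 + 12*k + 77)/60.
So s_k = (B(k−1)f/C)·t_k = (-k*(k + 6)*(k**2 + 12*k + 77)/(30*(2*k - 9)))·t_k = k*(-k**2 - 12*k - 77)/(30*(k + 3)*(k + 4)*(k + 5)).
Check: Δs_k = (2*k - 9)/(k**4 + 18*k**3 + 119*k**2 + 342*k + 360). ✓
Σ_(k=2)^n t_k = s_(n+1) − s_(2) = ((-n**3 - 15*n**2 - 104*n - 90)/(30*(n**3 + 15*n**2 + 74*n + 120))) − (-1/30), i.e. (1 - n)/(n**3 + 15*n**2 + 74*n + 120).

S(n) = (1 - n)/(n**3 + 15*n**2 + 74*n + 120)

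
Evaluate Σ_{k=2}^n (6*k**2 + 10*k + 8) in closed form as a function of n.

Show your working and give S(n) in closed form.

S(n) = 2*n**3 + 8*n**2 + 14*n - 24

Compute t_(k+1)/t_k: get (3*k**2 + 11*k + 12)/(3*k**2 + 5*k + 4).
Take A(k)=1, B(k)=1, C(k)=k**2 + 5*k/3 + 4/3.
f must satisfy (1)·f(k+1) − (1)·f(k) = k**2 + 5*k/3 + 4/3.
deg f ≤ 3 (via 0,0,2).
Solve for f: f(k) = k*(k**2 + k + 2)/3 (degree 3 ≤ 3).
Certificate R = B(k−1)f/C = k*(k**2 + k + 2)/(3*k**2 + 5*k + 4) gives s_k = 2*k*(k**2 + k + 2).
Verify: 6*k**2 + 10*k + 8 matches t_k.
Evaluate: s_(n+1) = 2*n**3 + 8*n**2 + 14*n + 8; subtract s_(2) = 32 ⇒ S(n) = 2*n**3 + 8*n**2 + 14*n - 24.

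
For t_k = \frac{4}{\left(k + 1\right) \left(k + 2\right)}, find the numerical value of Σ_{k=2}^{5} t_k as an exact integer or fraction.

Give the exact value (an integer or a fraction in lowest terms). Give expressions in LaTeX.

Σ = 16/21

Compute t_(k+1)/t_k: get (k + 1)/(k + 3).
Gosper form: A/B · C(k+1)/C(k) with A=k + 1, B=k + 3, C=1.
Need (k + 1)·f(k+1) − (k + 2)·f(k) = 1.
d = 1 from the (1,1,0) case.
Solving with deg f ≤ 1: f(k) = k.
R(k) = B(k−1)·f(k)/C(k) = k*(k + 2); s_k = R·t_k = 4*k/(k + 1).
Verify: 4/(k**2 + 3*k + 2) matches t_k.
Sum = s_(6) − s_(2); s_(6) = 24/7, s_(2) = 8/3 ⇒ 16/21.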